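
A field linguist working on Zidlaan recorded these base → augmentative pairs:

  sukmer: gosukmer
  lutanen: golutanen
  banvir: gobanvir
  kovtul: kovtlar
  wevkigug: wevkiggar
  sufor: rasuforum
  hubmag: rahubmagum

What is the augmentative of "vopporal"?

sukmer and sufor both end in -r yet inflect differently (gosukmer, rasuforum), so the final letter is not what conditions the rule; the last vowel is.
"vopporal" has last vowel 'a'. The one such stem in the data (hubmag → rahubmagum) adds ra- … -um around the stem, so the same rule applies.
The other patterns: stems whose last vowel is 'e' or 'i' add the prefix go-; stems whose last vowel is 'u' delete the last vowel and add -ar.
So vopporal → ravopporalum.

ravopporalum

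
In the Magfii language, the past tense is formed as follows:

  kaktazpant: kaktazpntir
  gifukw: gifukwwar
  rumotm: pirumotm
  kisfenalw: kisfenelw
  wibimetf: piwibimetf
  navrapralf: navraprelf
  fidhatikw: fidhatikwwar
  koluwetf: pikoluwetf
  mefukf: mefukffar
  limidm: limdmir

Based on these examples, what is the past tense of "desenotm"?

mefukf and wibimetf both end in -f yet inflect differently (mefukffar, piwibimetf), so the final letter is not what conditions the rule; the second-to-last letter is.
"desenotm" has second-to-last letter 't'. The stems whose second-to-last letter is 't' (wibimetf → piwibimetf, koluwetf → pikoluwetf, rumotm → pirumotm) add the prefix pi-.
The other patterns: stems whose second-to-last letter is 'k' double the final consonant and add -ar; stems whose second-to-last letter is 'l' change the last vowel to 'e'; stems whose second-to-last letter is 'd' or 'n' delete the last vowel and add -ir.
So desenotm → pidesenotm.

pidesenotm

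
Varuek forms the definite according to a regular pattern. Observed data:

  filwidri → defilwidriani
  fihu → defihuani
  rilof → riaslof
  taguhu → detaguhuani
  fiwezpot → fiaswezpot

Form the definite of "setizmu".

desetizmuani

fiwezpot and filwidri both begin with f- yet inflect differently (fiaswezpot, defilwidriani), so the first letter is not what conditions the rule; whether the stem ends in a vowel or a consonant is.
"setizmu" ends in a vowel. The stems ending in a vowel (taguhu → detaguhuani, filwidri → defilwidriani, fihu → defihuani) add de- … -ani around the stem.
The other pattern: stems ending in a consonant insert -as- after the first vowel.
So setizmu → desetizmuani.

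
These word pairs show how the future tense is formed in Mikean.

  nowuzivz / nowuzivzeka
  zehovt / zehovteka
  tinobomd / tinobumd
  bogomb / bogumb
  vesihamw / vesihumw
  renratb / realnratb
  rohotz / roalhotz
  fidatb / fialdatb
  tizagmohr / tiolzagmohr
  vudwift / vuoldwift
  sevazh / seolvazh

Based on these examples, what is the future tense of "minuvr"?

minuvreka

bogomb and renratb both end in -b yet inflect differently (bogumb, realnratb), so the final letter is not what conditions the rule; the second-to-last letter is.
"minuvr" has second-to-last letter 'v'. The stems whose second-to-last letter is 'v' (nowuzivz → nowuzivzeka, zehovt → zehovteka) add -eka.
The other patterns: stems whose second-to-last letter is 'm' change the last vowel to 'u'; stems whose second-to-last letter is 't' insert -al- after the first vowel; stems whose second-to-last letter is 'f', 'h' or 'z' insert -ol- after the first vowel.
So minuvr → minuvreka.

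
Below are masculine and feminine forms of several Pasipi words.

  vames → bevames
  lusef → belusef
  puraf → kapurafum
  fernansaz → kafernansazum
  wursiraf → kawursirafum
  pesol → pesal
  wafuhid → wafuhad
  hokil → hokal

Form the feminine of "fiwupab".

kafiwupabum

lusef and puraf both end in -f yet inflect differently (belusef, kapurafum), so the final letter is not what conditions the rule; the last vowel is.
"fiwupab" has last vowel 'a'. The stems whose last vowel is 'a' (puraf → kapurafum, fernansaz → kafernansazum, wursiraf → kawursirafum) add ka- … -um around the stem.
The other patterns: stems whose last vowel is 'e' add the prefix be-; stems whose last vowel is 'i' or 'o' change the last vowel to 'a'.
So fiwupab → kafiwupabum.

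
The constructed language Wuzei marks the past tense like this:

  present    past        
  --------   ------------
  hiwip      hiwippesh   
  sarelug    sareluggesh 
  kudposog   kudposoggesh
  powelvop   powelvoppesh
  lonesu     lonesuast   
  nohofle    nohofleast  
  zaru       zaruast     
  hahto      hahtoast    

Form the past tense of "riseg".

sarelug and zaru both have last vowel 'u' yet inflect differently (sareluggesh, zaruast), so the last vowel is not what conditions the rule; whether the stem ends in a vowel or a consonant is.
"riseg" ends in a consonant. The stems ending in a consonant (hiwip → hiwippesh, kudposog → kudposoggesh, powelvop → powelvoppesh) double the final consonant and add -esh.
The other pattern: stems ending in a vowel add -ast.
So riseg → riseggesh.

riseggesh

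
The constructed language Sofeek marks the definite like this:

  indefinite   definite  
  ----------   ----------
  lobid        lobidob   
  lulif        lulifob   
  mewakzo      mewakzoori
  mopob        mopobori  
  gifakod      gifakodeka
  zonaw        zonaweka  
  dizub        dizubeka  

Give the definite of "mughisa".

"mughisa" begins with m-. The stems beginning with m- (mewakzo → mewakzoori, mopob → mopobori) add -ori.
So mughisa → mughisaori.

mughisaori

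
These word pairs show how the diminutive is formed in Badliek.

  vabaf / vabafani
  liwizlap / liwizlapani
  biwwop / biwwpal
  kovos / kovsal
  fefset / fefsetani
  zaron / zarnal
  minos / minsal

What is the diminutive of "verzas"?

verzasani

"verzas" has last vowel 'a'. The stems whose last vowel is 'a' (vabaf → vabafani, liwizlap → liwizlapani) add -ani.
The other pattern: stems whose last vowel is 'o' delete the last vowel and add -al.
So verzas → verzasani.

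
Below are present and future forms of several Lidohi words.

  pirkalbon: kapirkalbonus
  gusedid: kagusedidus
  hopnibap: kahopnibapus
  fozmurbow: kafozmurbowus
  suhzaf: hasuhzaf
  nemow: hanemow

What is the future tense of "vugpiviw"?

kavugpiviwus

nemow and fozmurbow both end in -w yet inflect differently (hanemow, kafozmurbowus), so the final letter is not what conditions the rule; the number of vowels is.
"vugpiviw" has 3 vowels. The stems with 3 vowels (pirkalbon → kapirkalbonus, hopnibap → kahopnibapus, fozmurbow → kafozmurbowus) add ka- … -us around the stem.
The other pattern: stems with 2 vowels add the prefix ha-.
So vugpiviw → kavugpiviwus.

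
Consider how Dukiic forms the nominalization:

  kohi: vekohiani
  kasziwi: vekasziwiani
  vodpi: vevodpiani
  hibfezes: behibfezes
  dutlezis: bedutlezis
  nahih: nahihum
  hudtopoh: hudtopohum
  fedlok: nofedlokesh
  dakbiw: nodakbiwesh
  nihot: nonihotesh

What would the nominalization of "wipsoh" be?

kohi and dutlezis both have last vowel 'i' yet inflect differently (vekohiani, bedutlezis), so the last vowel is not what conditions the rule; the final letter is.
"wipsoh" ends in -h. The stems ending in -h (nahih → nahihum, hudtopoh → hudtopohum) add -um.
The other patterns: stems ending in -i add ve- … -ani around the stem; stems ending in -s add the prefix be-; stems ending in -k, -t or -w add no- … -esh around the stem.
So wipsoh → wipsohum.

wipsohum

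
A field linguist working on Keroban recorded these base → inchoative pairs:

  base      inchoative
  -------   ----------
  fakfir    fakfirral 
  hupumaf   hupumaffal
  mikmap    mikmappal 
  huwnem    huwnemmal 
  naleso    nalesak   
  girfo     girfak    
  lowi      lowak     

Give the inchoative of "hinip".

hinippal

fakfir and lowi both have last vowel 'i' yet inflect differently (fakfirral, lowak), so the last vowel is not what conditions the rule; whether the stem ends in a vowel or a consonant is.
"hinip" ends in a consonant. The stems ending in a consonant (fakfir → fakfirral, hupumaf → hupumaffal, mikmap → mikmappal) double the final consonant and add -al.
The other pattern: stems ending in a vowel drop the final letter and add -ak.
So hinip → hinippal.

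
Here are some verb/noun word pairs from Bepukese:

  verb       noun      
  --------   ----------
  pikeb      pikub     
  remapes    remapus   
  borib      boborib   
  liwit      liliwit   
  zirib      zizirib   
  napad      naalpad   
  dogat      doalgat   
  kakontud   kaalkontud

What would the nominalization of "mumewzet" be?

mumewzut

"mumewzet" has last vowel 'e'. The stems whose last vowel is 'e' (pikeb → pikub, remapes → remapus) change the last vowel to 'u'.
So mumewzet → mumewzut.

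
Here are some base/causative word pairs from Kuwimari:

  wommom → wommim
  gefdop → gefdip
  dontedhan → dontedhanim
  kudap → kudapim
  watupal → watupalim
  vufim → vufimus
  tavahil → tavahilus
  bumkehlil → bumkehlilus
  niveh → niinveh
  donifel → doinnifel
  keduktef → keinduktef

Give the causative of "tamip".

"tamip" has last vowel 'i'. The stems whose last vowel is 'i' (vufim → vufimus, tavahil → tavahilus, bumkehlil → bumkehlilus) add -us.
The other patterns: stems whose last vowel is 'o' change the last vowel to 'i'; stems whose last vowel is 'a' add -im; stems whose last vowel is 'e' insert -in- after the first vowel.
So tamip → tamipus.

tamipus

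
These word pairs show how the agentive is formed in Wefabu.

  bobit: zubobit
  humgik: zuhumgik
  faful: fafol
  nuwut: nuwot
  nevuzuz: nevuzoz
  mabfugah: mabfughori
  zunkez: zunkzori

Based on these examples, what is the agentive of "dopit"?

bobit and nuwut both end in -t yet inflect differently (zubobit, nuwot), so the final letter is not what conditions the rule; the last vowel is.
"dopit" has last vowel 'i'. The stems whose last vowel is 'i' (bobit → zubobit, humgik → zuhumgik) add the prefix zu-.
So dopit → zudopit.

zudopit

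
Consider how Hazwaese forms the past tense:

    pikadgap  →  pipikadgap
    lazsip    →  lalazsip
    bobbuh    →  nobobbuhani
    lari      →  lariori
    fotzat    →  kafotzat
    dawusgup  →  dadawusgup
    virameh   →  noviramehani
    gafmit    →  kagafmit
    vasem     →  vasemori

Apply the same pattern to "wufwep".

dawusgup and bobbuh both have last vowel 'u' yet inflect differently (dadawusgup, nobobbuhani), so the last vowel is not what conditions the rule; the final letter is.
"wufwep" ends in -p. The stems ending in -p (pikadgap → pipikadgap, dawusgup → dadawusgup, lazsip → lalazsip) repeat the first consonant+vowel as a prefix.
So wufwep → wuwufwep.

wuwufwep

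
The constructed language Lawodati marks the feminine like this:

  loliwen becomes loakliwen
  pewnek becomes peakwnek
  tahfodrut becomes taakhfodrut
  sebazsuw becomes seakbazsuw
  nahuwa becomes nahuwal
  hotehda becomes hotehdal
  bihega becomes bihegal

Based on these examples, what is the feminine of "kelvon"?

keaklvon

loliwen and nahuwa both have 3 vowels yet inflect differently (loakliwen, nahuwal), so the number of vowels is not what conditions the rule; whether the stem ends in a vowel or a consonant is.
"kelvon" ends in a consonant. The stems ending in a consonant (loliwen → loakliwen, pewnek → peakwnek, tahfodrut → taakhfodrut) insert -ak- after the first vowel.
The other pattern: stems ending in a vowel drop the final letter and add -al.
So kelvon → keaklvon.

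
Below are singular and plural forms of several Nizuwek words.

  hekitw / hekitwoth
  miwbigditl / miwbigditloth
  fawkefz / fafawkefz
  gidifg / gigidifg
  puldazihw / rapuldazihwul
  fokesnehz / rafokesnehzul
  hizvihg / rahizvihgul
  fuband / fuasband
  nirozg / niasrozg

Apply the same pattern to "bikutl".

hekitw and puldazihw both end in -w yet inflect differently (hekitwoth, rapuldazihwul), so the final letter is not what conditions the rule; the second-to-last letter is.
"bikutl" has second-to-last letter 't'. The stems whose second-to-last letter is 't' (hekitw → hekitwoth, miwbigditl → miwbigditloth) add -oth.
The other patterns: stems whose second-to-last letter is 'f' repeat the first consonant+vowel as a prefix; stems whose second-to-last letter is 'h' add ra- … -ul around the stem; stems whose second-to-last letter is 'n' or 'z' insert -as- after the first vowel.
So bikutl → bikutloth.

bikutloth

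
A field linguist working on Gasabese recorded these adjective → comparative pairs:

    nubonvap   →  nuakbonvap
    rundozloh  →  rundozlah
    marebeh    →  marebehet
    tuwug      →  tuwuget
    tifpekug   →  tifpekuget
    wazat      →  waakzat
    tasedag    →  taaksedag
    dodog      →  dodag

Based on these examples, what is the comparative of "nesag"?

tasedag and dodog both end in -g yet inflect differently (taaksedag, dodag), so the final letter is not what conditions the rule; the last vowel is.
"nesag" has last vowel 'a'. The stems whose last vowel is 'a' (tasedag → taaksedag, nubonvap → nuakbonvap, wazat → waakzat) insert -ak- after the first vowel.
So nesag → neaksag.

neaksag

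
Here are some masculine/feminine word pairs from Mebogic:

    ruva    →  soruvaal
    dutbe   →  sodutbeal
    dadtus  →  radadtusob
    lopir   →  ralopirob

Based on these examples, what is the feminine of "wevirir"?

dutbe and dadtus both begin with d- yet inflect differently (sodutbeal, radadtusob), so the first letter is not what conditions the rule; whether the stem ends in a vowel or a consonant is.
"wevirir" ends in a consonant. The stems ending in a consonant (dadtus → radadtusob, lopir → ralopirob) add ra- … -ob around the stem.
The other pattern: stems ending in a vowel add so- … -al around the stem.
So wevirir → rawevirirob.

rawevirirob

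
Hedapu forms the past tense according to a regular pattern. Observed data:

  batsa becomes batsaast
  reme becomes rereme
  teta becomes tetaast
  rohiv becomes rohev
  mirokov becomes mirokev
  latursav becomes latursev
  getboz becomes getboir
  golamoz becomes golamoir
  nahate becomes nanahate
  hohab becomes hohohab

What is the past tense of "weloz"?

weloir

batsa and latursav both have last vowel 'a' yet inflect differently (batsaast, latursev), so the last vowel is not what conditions the rule; the final letter is.
"weloz" ends in -z. The stems ending in -z (getboz → getboir, golamoz → golamoir) drop the final letter and add -ir.
So weloz → weloir.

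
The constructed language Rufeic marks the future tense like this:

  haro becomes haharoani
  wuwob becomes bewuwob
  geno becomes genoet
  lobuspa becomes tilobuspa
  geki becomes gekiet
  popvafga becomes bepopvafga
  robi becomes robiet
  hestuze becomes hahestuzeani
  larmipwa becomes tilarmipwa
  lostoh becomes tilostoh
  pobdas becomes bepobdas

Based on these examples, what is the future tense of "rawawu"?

rawawuet

"rawawu" begins with r-. The one such stem in the data (robi → robiet) adds -et, so the same rule applies.
So rawawu → rawawuet.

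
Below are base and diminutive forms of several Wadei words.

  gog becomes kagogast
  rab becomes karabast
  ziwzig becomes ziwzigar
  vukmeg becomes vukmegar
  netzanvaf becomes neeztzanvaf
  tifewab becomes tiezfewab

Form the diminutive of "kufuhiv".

kuezfuhiv

"kufuhiv" has 3 vowels. The stems with 3 vowels (netzanvaf → neeztzanvaf, tifewab → tiezfewab) insert -ez- after the first vowel.
So kufuhiv → kuezfuhiv.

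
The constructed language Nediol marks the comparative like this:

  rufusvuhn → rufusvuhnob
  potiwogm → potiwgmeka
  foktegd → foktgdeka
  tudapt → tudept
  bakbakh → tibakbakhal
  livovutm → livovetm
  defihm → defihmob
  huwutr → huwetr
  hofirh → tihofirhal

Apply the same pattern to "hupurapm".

livovutm and defihm both end in -m yet inflect differently (livovetm, defihmob), so the final letter is not what conditions the rule; the second-to-last letter is.
"hupurapm" has second-to-last letter 'p'. The one such stem in the data (tudapt → tudept) changes the last vowel to 'e' (as do livovutm, huwutr), so the same rule applies.
The other patterns: stems whose second-to-last letter is 'h' add -ob; stems whose second-to-last letter is 'g' delete the last vowel and add -eka; stems whose second-to-last letter is 'k' or 'r' add ti- … -al around the stem.
So hupurapm → hupurepm.

hupurepm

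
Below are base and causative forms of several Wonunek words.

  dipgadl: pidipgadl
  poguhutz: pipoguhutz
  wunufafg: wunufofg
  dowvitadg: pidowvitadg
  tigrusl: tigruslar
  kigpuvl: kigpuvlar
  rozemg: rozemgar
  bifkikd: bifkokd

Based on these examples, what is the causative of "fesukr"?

dowvitadg and wunufafg both end in -g yet inflect differently (pidowvitadg, wunufofg), so the final letter is not what conditions the rule; the second-to-last letter is.
"fesukr" has second-to-last letter 'k'. The one such stem in the data (bifkikd → bifkokd) changes the last vowel to 'o' (as does wunufafg), so the same rule applies.
So fesukr → fesokr.

fesokr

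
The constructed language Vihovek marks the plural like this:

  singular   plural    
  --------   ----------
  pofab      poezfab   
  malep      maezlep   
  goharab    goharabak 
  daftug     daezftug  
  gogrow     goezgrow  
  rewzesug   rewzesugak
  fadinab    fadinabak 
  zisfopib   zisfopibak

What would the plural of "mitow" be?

mieztow

"mitow" has 2 vowels. The stems with 2 vowels (malep → maezlep, daftug → daezftug, gogrow → goezgrow) insert -ez- after the first vowel.
The other pattern: stems with 3 vowels add -ak.
So mitow → mieztow.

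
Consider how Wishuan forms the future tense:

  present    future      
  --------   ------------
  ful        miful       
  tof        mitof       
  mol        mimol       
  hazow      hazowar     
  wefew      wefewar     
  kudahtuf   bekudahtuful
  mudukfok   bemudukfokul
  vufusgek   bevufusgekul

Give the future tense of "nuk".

minuk

tof and kudahtuf both end in -f yet inflect differently (mitof, bekudahtuful), so the final letter is not what conditions the rule; the number of vowels is.
"nuk" has 1 vowel. The stems with 1 vowel (ful → miful, tof → mitof, mol → mimol) add the prefix mi-.
So nuk → minuk.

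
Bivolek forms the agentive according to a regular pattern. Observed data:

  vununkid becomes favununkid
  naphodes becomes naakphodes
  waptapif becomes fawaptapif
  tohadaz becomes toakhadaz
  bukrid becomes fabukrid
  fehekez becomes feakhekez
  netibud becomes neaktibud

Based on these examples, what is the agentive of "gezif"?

fagezif

vununkid and netibud both end in -d yet inflect differently (favununkid, neaktibud), so the final letter is not what conditions the rule; the last vowel is.
"gezif" has last vowel 'i'. The stems whose last vowel is 'i' (vununkid → favununkid, waptapif → fawaptapif, bukrid → fabukrid) add the prefix fa-.
So gezif → fagezif.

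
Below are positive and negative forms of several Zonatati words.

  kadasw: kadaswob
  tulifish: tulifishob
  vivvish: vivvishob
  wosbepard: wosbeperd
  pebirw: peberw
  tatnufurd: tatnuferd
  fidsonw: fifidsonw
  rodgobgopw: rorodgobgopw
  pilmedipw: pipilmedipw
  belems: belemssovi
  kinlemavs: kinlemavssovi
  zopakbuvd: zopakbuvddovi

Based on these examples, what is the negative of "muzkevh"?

muzkevhhovi

"muzkevh" has second-to-last letter 'v'. The stems whose second-to-last letter is 'v' (kinlemavs → kinlemavssovi, zopakbuvd → zopakbuvddovi) double the final consonant and add -ovi.
The other patterns: stems whose second-to-last letter is 's' add -ob; stems whose second-to-last letter is 'r' change the last vowel to 'e'; stems whose second-to-last letter is 'n' or 'p' repeat the first consonant+vowel as a prefix.
So muzkevh → muzkevhhovi.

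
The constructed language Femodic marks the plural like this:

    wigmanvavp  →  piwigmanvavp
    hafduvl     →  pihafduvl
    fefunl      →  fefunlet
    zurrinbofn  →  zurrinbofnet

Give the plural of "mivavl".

hafduvl and fefunl both end in -l yet inflect differently (pihafduvl, fefunlet), so the final letter is not what conditions the rule; the second-to-last letter is.
"mivavl" has second-to-last letter 'v'. The stems whose second-to-last letter is 'v' (wigmanvavp → piwigmanvavp, hafduvl → pihafduvl) add the prefix pi-.
So mivavl → pimivavl.

pimivavl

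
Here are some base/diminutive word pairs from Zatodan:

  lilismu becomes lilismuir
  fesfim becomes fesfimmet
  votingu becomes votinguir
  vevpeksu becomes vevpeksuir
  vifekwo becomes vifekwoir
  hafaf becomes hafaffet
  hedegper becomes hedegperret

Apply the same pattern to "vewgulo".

vevpeksu and hedegper both have 3 vowels yet inflect differently (vevpeksuir, hedegperret), so the number of vowels is not what conditions the rule; whether the stem ends in a vowel or a consonant is.
"vewgulo" ends in a vowel. The stems ending in a vowel (vevpeksu → vevpeksuir, lilismu → lilismuir, vifekwo → vifekwoir) add -ir.
So vewgulo → vewguloir.

vewguloir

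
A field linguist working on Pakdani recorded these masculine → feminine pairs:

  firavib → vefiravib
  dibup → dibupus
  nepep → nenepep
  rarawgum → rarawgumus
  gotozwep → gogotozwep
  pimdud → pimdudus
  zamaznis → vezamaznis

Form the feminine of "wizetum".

wizetumus

"wizetum" has last vowel 'u'. The stems whose last vowel is 'u' (pimdud → pimdudus, dibup → dibupus, rarawgum → rarawgumus) add -us.
The other patterns: stems whose last vowel is 'i' add the prefix ve-; stems whose last vowel is 'e' repeat the first consonant+vowel as a prefix.
So wizetum → wizetumus.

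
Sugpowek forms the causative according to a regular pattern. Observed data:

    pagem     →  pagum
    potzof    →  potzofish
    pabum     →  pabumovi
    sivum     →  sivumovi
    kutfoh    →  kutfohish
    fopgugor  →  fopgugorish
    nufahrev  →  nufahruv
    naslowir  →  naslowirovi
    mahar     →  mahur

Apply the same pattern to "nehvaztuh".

mahar and naslowir both end in -r yet inflect differently (mahur, naslowirovi), so the final letter is not what conditions the rule; the last vowel is.
"nehvaztuh" has last vowel 'u'. The stems whose last vowel is 'u' (pabum → pabumovi, sivum → sivumovi) add -ovi.
The other patterns: stems whose last vowel is 'a' or 'e' change the last vowel to 'u'; stems whose last vowel is 'o' add -ish.
So nehvaztuh → nehvaztuhovi.

nehvaztuhovi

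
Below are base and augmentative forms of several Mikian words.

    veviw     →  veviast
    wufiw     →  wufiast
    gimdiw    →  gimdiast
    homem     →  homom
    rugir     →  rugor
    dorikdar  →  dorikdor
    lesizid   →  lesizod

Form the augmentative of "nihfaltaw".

veviw and rugir both have last vowel 'i' yet inflect differently (veviast, rugor), so the last vowel is not what conditions the rule; the final letter is.
"nihfaltaw" ends in -w. The stems ending in -w (veviw → veviast, wufiw → wufiast, gimdiw → gimdiast) drop the final letter and add -ast.
The other pattern: stems ending in -d, -m or -r change the last vowel to 'o'.
So nihfaltaw → nihfaltaast.

nihfaltaast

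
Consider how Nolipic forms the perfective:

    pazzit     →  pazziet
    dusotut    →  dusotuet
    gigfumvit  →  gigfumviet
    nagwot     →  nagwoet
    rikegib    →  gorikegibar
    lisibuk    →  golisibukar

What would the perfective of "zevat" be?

dusotut and lisibuk both have last vowel 'u' yet inflect differently (dusotuet, golisibukar), so the last vowel is not what conditions the rule; the final letter is.
"zevat" ends in -t. The stems ending in -t (gigfumvit → gigfumviet, dusotut → dusotuet, pazzit → pazziet) drop the final letter and add -et.
The other pattern: stems ending in -b or -k add go- … -ar around the stem.
So zevat → zevaet.

zevaet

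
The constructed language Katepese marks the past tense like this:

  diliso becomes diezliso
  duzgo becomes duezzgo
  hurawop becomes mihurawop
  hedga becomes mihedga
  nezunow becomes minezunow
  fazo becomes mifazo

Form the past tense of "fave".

diliso and fazo both end in -o yet inflect differently (diezliso, mifazo), so the final letter is not what conditions the rule; the first letter is.
"fave" begins with f-. The one such stem in the data (fazo → mifazo) adds the prefix mi-, so the same rule applies.
So fave → mifave.

mifave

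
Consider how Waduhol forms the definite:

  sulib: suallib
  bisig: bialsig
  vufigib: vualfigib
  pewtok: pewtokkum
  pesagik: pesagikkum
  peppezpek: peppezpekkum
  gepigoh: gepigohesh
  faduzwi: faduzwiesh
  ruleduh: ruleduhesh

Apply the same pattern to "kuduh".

sulib and pesagik both have last vowel 'i' yet inflect differently (suallib, pesagikkum), so the last vowel is not what conditions the rule; the final letter is.
"kuduh" ends in -h. The stems ending in -h (gepigoh → gepigohesh, ruleduh → ruleduhesh) add -esh.
So kuduh → kuduhesh.

kuduhesh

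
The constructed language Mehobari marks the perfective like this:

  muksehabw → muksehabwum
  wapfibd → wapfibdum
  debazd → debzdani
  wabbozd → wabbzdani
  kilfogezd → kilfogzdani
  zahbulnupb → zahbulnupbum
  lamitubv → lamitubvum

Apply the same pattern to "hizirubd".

hizirubdum

kilfogezd and wapfibd both end in -d yet inflect differently (kilfogzdani, wapfibdum), so the final letter is not what conditions the rule; the second-to-last letter is.
"hizirubd" has second-to-last letter 'b'. The stems whose second-to-last letter is 'b' (muksehabw → muksehabwum, lamitubv → lamitubvum, wapfibd → wapfibdum) add -um.
The other pattern: stems whose second-to-last letter is 'z' delete the last vowel and add -ani.
So hizirubd → hizirubdum.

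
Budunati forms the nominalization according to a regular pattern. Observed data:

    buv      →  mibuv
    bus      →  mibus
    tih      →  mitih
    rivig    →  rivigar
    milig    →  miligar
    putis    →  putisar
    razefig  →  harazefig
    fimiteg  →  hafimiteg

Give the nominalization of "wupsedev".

hawupsedev

bus and putis both end in -s yet inflect differently (mibus, putisar), so the final letter is not what conditions the rule; the number of vowels is.
"wupsedev" has 3 vowels. The stems with 3 vowels (razefig → harazefig, fimiteg → hafimiteg) add the prefix ha-.
So wupsedev → hawupsedev.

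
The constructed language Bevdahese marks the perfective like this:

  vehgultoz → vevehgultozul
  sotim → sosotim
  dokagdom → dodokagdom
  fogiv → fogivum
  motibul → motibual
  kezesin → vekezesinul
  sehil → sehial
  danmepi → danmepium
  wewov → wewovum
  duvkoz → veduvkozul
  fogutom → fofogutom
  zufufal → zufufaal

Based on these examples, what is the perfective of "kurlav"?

sehil and danmepi both have last vowel 'i' yet inflect differently (sehial, danmepium), so the last vowel is not what conditions the rule; the final letter is.
"kurlav" ends in -v. The stems ending in -v (fogiv → fogivum, wewov → wewovum) add -um.
The other patterns: stems ending in -l drop the final letter and add -al; stems ending in -m repeat the first consonant+vowel as a prefix; stems ending in -n or -z add ve- … -ul around the stem.
So kurlav → kurlavum.

kurlavum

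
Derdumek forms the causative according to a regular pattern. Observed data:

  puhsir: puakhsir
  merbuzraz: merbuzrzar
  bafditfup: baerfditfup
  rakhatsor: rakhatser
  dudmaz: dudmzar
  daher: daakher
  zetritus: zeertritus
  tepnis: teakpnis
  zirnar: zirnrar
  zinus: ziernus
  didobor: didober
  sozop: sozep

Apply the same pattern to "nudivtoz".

nudivtez

zinus and tepnis both end in -s yet inflect differently (ziernus, teakpnis), so the final letter is not what conditions the rule; the last vowel is.
"nudivtoz" has last vowel 'o'. The stems whose last vowel is 'o' (rakhatsor → rakhatser, sozop → sozep, didobor → didober) change the last vowel to 'e'.
So nudivtoz → nudivtez.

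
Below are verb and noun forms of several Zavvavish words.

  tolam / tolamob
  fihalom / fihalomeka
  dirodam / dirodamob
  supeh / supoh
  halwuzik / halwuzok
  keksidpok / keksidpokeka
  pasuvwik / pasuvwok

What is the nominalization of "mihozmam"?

keksidpok and halwuzik both end in -k yet inflect differently (keksidpokeka, halwuzok), so the final letter is not what conditions the rule; the last vowel is.
"mihozmam" has last vowel 'a'. The stems whose last vowel is 'a' (dirodam → dirodamob, tolam → tolamob) add -ob.
The other patterns: stems whose last vowel is 'o' add -eka; stems whose last vowel is 'e' or 'i' change the last vowel to 'o'.
So mihozmam → mihozmamob.

mihozmamob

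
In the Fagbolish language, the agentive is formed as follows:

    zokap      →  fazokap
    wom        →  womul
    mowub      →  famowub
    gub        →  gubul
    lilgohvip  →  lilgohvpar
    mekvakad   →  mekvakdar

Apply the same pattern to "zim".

gub and mowub both end in -b yet inflect differently (gubul, famowub), so the final letter is not what conditions the rule; the number of vowels is.
"zim" has 1 vowel. The stems with 1 vowel (gub → gubul, wom → womul) add -ul.
So zim → zimul.

zimul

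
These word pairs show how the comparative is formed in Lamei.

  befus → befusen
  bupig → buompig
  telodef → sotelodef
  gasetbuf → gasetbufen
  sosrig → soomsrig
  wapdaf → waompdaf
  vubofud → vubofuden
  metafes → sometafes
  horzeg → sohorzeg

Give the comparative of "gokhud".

gokhuden

"gokhud" has last vowel 'u'. The stems whose last vowel is 'u' (gasetbuf → gasetbufen, befus → befusen, vubofud → vubofuden) add -en.
The other patterns: stems whose last vowel is 'e' add the prefix so-; stems whose last vowel is 'a' or 'i' insert -om- after the first vowel.
So gokhud → gokhuden.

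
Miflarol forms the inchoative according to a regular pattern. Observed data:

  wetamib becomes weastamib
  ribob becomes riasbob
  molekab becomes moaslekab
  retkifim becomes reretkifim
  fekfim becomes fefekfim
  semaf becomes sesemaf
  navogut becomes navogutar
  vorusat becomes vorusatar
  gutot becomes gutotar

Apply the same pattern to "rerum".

rererum

"rerum" ends in -m. The stems ending in -m (retkifim → reretkifim, fekfim → fefekfim) repeat the first consonant+vowel as a prefix.
The other patterns: stems ending in -b insert -as- after the first vowel; stems ending in -t add -ar.
So rerum → rererum.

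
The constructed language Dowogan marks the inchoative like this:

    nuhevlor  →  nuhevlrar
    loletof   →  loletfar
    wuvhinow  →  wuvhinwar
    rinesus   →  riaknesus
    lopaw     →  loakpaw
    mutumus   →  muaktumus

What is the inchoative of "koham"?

wuvhinow and lopaw both end in -w yet inflect differently (wuvhinwar, loakpaw), so the final letter is not what conditions the rule; the last vowel is.
"koham" has last vowel 'a'. The one such stem in the data (lopaw → loakpaw) inserts -ak- after the first vowel (as do rinesus, mutumus), so the same rule applies.
The other pattern: stems whose last vowel is 'o' delete the last vowel and add -ar.
So koham → koakham.

koakham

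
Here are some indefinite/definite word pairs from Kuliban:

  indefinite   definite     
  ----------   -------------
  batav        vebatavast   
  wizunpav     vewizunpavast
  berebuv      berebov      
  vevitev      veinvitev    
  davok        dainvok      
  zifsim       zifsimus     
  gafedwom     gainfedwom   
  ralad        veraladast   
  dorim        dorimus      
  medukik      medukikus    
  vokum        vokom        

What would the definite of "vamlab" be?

vevamlabast

"vamlab" has last vowel 'a'. The stems whose last vowel is 'a' (ralad → veraladast, wizunpav → vewizunpavast, batav → vebatavast) add ve- … -ast around the stem.
So vamlab → vevamlabast.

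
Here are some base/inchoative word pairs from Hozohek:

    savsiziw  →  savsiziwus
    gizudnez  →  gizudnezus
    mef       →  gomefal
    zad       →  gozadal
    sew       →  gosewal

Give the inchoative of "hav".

savsiziw and sew both end in -w yet inflect differently (savsiziwus, gosewal), so the final letter is not what conditions the rule; the number of vowels is.
"hav" has 1 vowel. The stems with 1 vowel (mef → gomefal, zad → gozadal, sew → gosewal) add go- … -al around the stem.
So hav → gohaval.

gohaval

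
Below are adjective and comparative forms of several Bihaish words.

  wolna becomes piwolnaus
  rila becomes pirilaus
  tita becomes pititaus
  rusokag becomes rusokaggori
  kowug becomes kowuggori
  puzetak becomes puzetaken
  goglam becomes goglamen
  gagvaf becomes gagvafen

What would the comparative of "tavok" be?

wolna and rusokag both have last vowel 'a' yet inflect differently (piwolnaus, rusokaggori), so the last vowel is not what conditions the rule; the final letter is.
"tavok" ends in -k. The one such stem in the data (puzetak → puzetaken) adds -en, so the same rule applies.
So tavok → tavoken.

tavoken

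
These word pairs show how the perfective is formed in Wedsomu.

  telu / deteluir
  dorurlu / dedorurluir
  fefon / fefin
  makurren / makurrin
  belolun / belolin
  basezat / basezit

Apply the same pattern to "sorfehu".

telu and belolun both have last vowel 'u' yet inflect differently (deteluir, belolin), so the last vowel is not what conditions the rule; the final letter is.
"sorfehu" ends in -u. The stems ending in -u (telu → deteluir, dorurlu → dedorurluir) add de- … -ir around the stem.
The other pattern: stems ending in -n or -t change the last vowel to 'i'.
So sorfehu → desorfehuir.

desorfehuir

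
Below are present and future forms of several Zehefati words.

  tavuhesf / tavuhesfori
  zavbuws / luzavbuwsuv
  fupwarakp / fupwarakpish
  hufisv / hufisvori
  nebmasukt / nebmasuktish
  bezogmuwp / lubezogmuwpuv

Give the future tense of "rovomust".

bezogmuwp and fupwarakp both end in -p yet inflect differently (lubezogmuwpuv, fupwarakpish), so the final letter is not what conditions the rule; the second-to-last letter is.
"rovomust" has second-to-last letter 's'. The stems whose second-to-last letter is 's' (hufisv → hufisvori, tavuhesf → tavuhesfori) add -ori.
So rovomust → rovomustori.

rovomustori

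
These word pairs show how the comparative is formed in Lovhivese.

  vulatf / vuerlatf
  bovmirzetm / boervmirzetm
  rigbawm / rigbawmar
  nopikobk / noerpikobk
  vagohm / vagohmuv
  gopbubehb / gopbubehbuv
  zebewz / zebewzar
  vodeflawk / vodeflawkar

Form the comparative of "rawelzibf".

raerwelzibf

rigbawm and vagohm both end in -m yet inflect differently (rigbawmar, vagohmuv), so the final letter is not what conditions the rule; the second-to-last letter is.
"rawelzibf" has second-to-last letter 'b'. The one such stem in the data (nopikobk → noerpikobk) inserts -er- after the first vowel (as do vulatf, bovmirzetm), so the same rule applies.
The other patterns: stems whose second-to-last letter is 'w' add -ar; stems whose second-to-last letter is 'h' add -uv.
So rawelzibf → raerwelzibf.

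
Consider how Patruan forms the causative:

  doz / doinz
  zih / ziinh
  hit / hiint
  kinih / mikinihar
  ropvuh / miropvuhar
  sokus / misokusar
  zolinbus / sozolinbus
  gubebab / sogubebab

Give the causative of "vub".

zih and kinih both end in -h yet inflect differently (ziinh, mikinihar), so the final letter is not what conditions the rule; the number of vowels is.
"vub" has 1 vowel. The stems with 1 vowel (doz → doinz, zih → ziinh, hit → hiint) insert -in- after the first vowel.
The other patterns: stems with 2 vowels add mi- … -ar around the stem; stems with 3 vowels add the prefix so-.
So vub → vuinb.

vuinb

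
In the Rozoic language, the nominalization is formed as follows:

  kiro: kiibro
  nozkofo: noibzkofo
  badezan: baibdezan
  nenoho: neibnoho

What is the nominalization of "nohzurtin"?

noibhzurtin

Every pair shown (kiro → kiibro, nozkofo → noibzkofo, badezan → baibdezan, …) follows the same rule: insert -ib- after the first vowel.
So nohzurtin → noibhzurtin.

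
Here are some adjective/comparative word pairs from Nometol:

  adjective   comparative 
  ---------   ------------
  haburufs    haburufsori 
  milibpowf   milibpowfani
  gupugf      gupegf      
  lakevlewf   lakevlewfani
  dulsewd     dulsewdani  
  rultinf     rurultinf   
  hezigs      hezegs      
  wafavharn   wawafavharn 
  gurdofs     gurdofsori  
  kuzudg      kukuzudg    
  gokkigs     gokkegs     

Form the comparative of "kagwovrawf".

gupugf and milibpowf both end in -f yet inflect differently (gupegf, milibpowfani), so the final letter is not what conditions the rule; the second-to-last letter is.
"kagwovrawf" has second-to-last letter 'w'. The stems whose second-to-last letter is 'w' (dulsewd → dulsewdani, milibpowf → milibpowfani, lakevlewf → lakevlewfani) add -ani.
So kagwovrawf → kagwovrawfani.

kagwovrawfani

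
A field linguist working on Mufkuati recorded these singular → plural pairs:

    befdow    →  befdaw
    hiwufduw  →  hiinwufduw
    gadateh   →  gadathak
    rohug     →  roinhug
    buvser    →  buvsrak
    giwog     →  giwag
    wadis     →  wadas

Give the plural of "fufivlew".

fufivlwak

rohug and giwog both end in -g yet inflect differently (roinhug, giwag), so the final letter is not what conditions the rule; the last vowel is.
"fufivlew" has last vowel 'e'. The stems whose last vowel is 'e' (gadateh → gadathak, buvser → buvsrak) delete the last vowel and add -ak.
The other patterns: stems whose last vowel is 'u' insert -in- after the first vowel; stems whose last vowel is 'i' or 'o' change the last vowel to 'a'.
So fufivlew → fufivlwak.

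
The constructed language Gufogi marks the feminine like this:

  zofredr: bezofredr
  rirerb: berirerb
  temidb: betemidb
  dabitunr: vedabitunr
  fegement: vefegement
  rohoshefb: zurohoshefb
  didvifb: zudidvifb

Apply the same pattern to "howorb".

behoworb

zofredr and dabitunr both end in -r yet inflect differently (bezofredr, vedabitunr), so the final letter is not what conditions the rule; the second-to-last letter is.
"howorb" has second-to-last letter 'r'. The one such stem in the data (rirerb → berirerb) adds the prefix be-, so the same rule applies.
So howorb → behoworb.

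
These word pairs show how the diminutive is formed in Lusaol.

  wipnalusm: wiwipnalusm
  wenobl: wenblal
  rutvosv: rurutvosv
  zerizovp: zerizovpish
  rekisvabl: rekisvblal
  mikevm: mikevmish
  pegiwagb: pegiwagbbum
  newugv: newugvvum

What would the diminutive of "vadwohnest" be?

vavadwohnest

mikevm and wipnalusm both end in -m yet inflect differently (mikevmish, wiwipnalusm), so the final letter is not what conditions the rule; the second-to-last letter is.
"vadwohnest" has second-to-last letter 's'. The stems whose second-to-last letter is 's' (wipnalusm → wiwipnalusm, rutvosv → rurutvosv) repeat the first consonant+vowel as a prefix.
The other patterns: stems whose second-to-last letter is 'v' add -ish; stems whose second-to-last letter is 'b' delete the last vowel and add -al; stems whose second-to-last letter is 'g' double the final consonant and add -um.
So vadwohnest → vavadwohnest.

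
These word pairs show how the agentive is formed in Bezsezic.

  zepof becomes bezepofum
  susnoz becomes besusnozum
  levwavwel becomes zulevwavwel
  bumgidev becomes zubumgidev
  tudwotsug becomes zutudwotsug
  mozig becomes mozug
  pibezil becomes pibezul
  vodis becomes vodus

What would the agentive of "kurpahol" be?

"kurpahol" has last vowel 'o'. The stems whose last vowel is 'o' (zepof → bezepofum, susnoz → besusnozum) add be- … -um around the stem.
The other patterns: stems whose last vowel is 'e' or 'u' add the prefix zu-; stems whose last vowel is 'i' change the last vowel to 'u'.
So kurpahol → bekurpaholum.

bekurpaholum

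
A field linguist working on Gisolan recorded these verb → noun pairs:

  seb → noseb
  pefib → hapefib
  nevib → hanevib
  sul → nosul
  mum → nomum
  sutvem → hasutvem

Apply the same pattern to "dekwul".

hadekwul

"dekwul" has 2 vowels. The stems with 2 vowels (pefib → hapefib, sutvem → hasutvem, nevib → hanevib) add the prefix ha-.
So dekwul → hadekwul.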